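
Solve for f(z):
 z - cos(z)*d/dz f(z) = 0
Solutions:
 f(z) = C1 + Integral(z/cos(z), z)


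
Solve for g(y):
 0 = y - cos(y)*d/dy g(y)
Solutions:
 g(y) = C1 + Integral(y/cos(y), y)


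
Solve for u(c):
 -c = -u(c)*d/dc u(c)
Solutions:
 u(c) = -sqrt(C1 + c^2)
 u(c) = sqrt(C1 + c^2)


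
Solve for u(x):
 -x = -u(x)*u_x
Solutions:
 u(x) = -sqrt(C1 + x^2)
 u(x) = sqrt(C1 + x^2)


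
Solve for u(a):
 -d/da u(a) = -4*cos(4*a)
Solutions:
 u(a) = C1 + sin(4*a)


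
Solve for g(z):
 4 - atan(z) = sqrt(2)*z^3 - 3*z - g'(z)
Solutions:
 g(z) = C1 + sqrt(2)*z^4/4 - 3*z^2/2 + z*atan(z) - 4*z - log(z^2 + 1)/2


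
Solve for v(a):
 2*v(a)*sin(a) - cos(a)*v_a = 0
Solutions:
 v(a) = C1/cos(a)^2


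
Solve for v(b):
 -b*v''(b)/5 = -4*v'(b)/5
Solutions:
 v(b) = C1 + C2*b^5


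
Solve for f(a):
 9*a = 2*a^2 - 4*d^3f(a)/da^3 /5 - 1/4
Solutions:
 f(a) = C1 + C2*a + C3*a^2 + a^5/24 - 15*a^4/32 - 5*a^3/96


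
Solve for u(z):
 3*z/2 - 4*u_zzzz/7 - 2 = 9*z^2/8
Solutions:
 u(z) = C1 + C2*z + C3*z^2 + C4*z^3 - 7*z^6/1280 + 7*z^5/320 - 7*z^4/48


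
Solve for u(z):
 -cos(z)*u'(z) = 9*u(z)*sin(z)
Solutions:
 u(z) = C1*cos(z)^9


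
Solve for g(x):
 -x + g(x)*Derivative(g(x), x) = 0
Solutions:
 g(x) = -sqrt(C1 + x^2)
 g(x) = sqrt(C1 + x^2)


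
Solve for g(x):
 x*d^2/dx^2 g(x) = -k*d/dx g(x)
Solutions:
 g(x) = C1 + x^(1 - re(k))*(C2*sin(log(x)*Abs(im(k))) + C3*cos(log(x)*im(k)))


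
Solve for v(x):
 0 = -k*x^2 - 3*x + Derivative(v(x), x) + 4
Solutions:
 v(x) = C1 + k*x^3/3 + 3*x^2/2 - 4*x


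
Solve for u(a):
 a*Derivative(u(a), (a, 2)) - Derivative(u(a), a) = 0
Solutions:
 u(a) = C1 + C2*a^2


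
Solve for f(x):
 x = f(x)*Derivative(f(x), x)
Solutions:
 f(x) = -sqrt(C1 + x^2)
 f(x) = sqrt(C1 + x^2)


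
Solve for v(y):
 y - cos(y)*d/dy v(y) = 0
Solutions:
 v(y) = C1 + Integral(y/cos(y), y)


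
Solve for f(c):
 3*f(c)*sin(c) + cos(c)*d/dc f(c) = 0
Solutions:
 f(c) = C1*cos(c)^3


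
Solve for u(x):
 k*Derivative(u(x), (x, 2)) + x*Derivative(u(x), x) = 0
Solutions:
 u(x) = C1 + C2*sqrt(k)*erf(sqrt(2)*x*sqrt(1/k)/2)


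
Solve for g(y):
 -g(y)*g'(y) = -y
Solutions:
 g(y) = -sqrt(C1 + y^2)
 g(y) = sqrt(C1 + y^2)


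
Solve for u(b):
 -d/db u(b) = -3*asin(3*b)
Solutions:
 u(b) = C1 + 3*b*asin(3*b) + sqrt(1 - 9*b^2)


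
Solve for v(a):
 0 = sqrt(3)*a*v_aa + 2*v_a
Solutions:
 v(a) = C1 + C2*a^(1 - 2*sqrt(3)/3)


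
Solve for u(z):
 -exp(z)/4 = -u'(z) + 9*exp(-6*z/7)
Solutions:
 u(z) = C1 + exp(z)/4 - 21*exp(-6*z/7)/2


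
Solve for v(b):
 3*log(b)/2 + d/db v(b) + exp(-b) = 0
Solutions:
 v(b) = C1 - 3*b*log(b)/2 + 3*b/2 + exp(-b)


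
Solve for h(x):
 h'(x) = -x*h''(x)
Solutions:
 h(x) = C1 + C2*log(x)


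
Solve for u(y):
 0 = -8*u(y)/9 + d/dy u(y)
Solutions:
 u(y) = C1*exp(8*y/9)


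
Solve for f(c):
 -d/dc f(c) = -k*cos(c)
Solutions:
 f(c) = C1 + k*sin(c)


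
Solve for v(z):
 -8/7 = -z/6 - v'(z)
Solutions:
 v(z) = C1 - z^2/12 + 8*z/7


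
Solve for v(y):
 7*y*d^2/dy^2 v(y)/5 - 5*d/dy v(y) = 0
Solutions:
 v(y) = C1 + C2*y^(32/7)


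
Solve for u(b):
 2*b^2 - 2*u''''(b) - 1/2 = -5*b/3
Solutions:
 u(b) = C1 + C2*b + C3*b^2 + C4*b^3 + b^6/360 + b^5/144 - b^4/96


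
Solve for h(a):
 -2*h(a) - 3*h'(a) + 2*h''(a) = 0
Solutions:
 h(a) = C1*exp(-a/2) + C2*exp(2*a)


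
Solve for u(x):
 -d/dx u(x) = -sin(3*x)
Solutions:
 u(x) = C1 - cos(3*x)/3


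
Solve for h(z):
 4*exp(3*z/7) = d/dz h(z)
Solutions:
 h(z) = C1 + 28*exp(3*z/7)/3


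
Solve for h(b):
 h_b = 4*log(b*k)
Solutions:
 h(b) = C1 + 4*b*log(b*k) - 4*b


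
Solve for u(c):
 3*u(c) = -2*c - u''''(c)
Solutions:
 u(c) = -2*c/3 + (C1*sin(sqrt(2)*3^(1/4)*c/2) + C2*cos(sqrt(2)*3^(1/4)*c/2))*exp(-sqrt(2)*3^(1/4)*c/2) + (C3*sin(sqrt(2)*3^(1/4)*c/2) + C4*cos(sqrt(2)*3^(1/4)*c/2))*exp(sqrt(2)*3^(1/4)*c/2)


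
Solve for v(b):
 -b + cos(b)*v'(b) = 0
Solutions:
 v(b) = C1 + Integral(b/cos(b), b)


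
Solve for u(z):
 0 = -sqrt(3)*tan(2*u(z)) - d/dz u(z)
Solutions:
 u(z) = -asin(C1*exp(-2*sqrt(3)*z))/2 + pi/2
 u(z) = asin(C1*exp(-2*sqrt(3)*z))/2


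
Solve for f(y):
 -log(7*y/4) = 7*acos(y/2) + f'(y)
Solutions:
 f(y) = C1 - y*log(y) - 7*y*acos(y/2) - y*log(7) + y + 2*y*log(2) + 7*sqrt(4 - y^2)


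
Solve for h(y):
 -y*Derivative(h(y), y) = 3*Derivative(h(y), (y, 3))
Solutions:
 h(y) = C1 + Integral(C2*airyai(-3^(2/3)*y/3) + C3*airybi(-3^(2/3)*y/3), y)


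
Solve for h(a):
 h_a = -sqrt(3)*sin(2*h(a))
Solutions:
 h(a) = pi - acos((-C1 - exp(4*sqrt(3)*a))/(C1 - exp(4*sqrt(3)*a)))/2
 h(a) = acos((-C1 - exp(4*sqrt(3)*a))/(C1 - exp(4*sqrt(3)*a)))/2


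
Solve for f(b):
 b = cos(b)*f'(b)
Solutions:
 f(b) = C1 + Integral(b/cos(b), b)


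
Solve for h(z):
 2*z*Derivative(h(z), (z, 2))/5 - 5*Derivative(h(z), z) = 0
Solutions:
 h(z) = C1 + C2*z^(27/2)


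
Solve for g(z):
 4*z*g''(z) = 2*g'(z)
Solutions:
 g(z) = C1 + C2*z^(3/2)


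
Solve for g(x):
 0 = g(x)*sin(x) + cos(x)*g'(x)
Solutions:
 g(x) = C1*cos(x)


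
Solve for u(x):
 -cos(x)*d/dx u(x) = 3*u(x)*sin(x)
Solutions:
 u(x) = C1*cos(x)^3


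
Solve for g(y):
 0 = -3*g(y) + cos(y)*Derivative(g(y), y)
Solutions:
 g(y) = C1*(sin(y) + 1)^(3/2)/(sin(y) - 1)^(3/2)


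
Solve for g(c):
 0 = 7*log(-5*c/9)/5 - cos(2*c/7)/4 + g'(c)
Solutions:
 g(c) = C1 - 7*c*log(-c)/5 - 7*c*log(5)/5 + 7*c/5 + 14*c*log(3)/5 + 7*sin(2*c/7)/8


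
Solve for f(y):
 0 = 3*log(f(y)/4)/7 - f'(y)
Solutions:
 7*Integral(1/(-log(_y) + 2*log(2)), (_y, f(y)))/3 = C1 - y


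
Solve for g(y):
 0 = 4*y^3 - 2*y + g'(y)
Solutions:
 g(y) = C1 - y^4 + y^2


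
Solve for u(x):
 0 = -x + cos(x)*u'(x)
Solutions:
 u(x) = C1 + Integral(x/cos(x), x)


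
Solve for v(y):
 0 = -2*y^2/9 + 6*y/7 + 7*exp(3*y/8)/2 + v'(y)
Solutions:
 v(y) = C1 + 2*y^3/27 - 3*y^2/7 - 28*exp(3*y/8)/3


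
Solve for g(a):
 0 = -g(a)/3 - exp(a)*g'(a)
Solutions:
 g(a) = C1*exp(exp(-a)/3)


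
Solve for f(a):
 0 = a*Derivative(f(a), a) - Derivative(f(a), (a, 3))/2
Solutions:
 f(a) = C1 + Integral(C2*airyai(2^(1/3)*a) + C3*airybi(2^(1/3)*a), a)


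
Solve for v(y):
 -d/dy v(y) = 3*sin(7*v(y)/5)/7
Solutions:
 3*y/7 + 5*log(cos(7*v(y)/5) - 1)/14 - 5*log(cos(7*v(y)/5) + 1)/14 = C1


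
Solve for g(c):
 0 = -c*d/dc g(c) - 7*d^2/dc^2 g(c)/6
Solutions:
 g(c) = C1 + C2*erf(sqrt(21)*c/7)


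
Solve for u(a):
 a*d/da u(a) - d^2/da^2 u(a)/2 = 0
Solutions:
 u(a) = C1 + C2*erfi(a)


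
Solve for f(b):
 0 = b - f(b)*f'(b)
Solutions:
 f(b) = -sqrt(C1 + b^2)
 f(b) = sqrt(C1 + b^2)


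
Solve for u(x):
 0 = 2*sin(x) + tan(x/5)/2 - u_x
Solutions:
 u(x) = C1 - 5*log(cos(x/5))/2 - 2*cos(x)


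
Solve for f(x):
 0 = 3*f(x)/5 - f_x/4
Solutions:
 f(x) = C1*exp(12*x/5)


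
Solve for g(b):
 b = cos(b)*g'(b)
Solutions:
 g(b) = C1 + Integral(b/cos(b), b)


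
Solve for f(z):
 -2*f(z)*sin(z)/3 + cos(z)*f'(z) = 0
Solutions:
 f(z) = C1/cos(z)^(2/3)


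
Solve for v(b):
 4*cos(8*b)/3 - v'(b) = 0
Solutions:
 v(b) = C1 + sin(8*b)/6


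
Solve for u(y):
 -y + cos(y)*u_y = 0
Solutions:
 u(y) = C1 + Integral(y/cos(y), y)


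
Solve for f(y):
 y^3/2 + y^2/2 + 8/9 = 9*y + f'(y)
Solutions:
 f(y) = C1 + y^4/8 + y^3/6 - 9*y^2/2 + 8*y/9


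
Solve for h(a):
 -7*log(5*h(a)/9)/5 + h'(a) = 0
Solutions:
 5*Integral(1/(-log(_y) - log(5) + 2*log(3)), (_y, h(a)))/7 = C1 - a


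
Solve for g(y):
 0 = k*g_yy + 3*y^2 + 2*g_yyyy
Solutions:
 g(y) = C1 + C2*y + C3*exp(-sqrt(2)*y*sqrt(-k)/2) + C4*exp(sqrt(2)*y*sqrt(-k)/2) - y^4/(4*k) + 6*y^2/k^2


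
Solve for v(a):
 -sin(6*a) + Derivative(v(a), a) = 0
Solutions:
 v(a) = C1 - cos(6*a)/6


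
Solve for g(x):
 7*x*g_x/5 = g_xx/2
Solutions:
 g(x) = C1 + C2*erfi(sqrt(35)*x/5)


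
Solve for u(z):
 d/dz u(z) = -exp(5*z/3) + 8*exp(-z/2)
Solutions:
 u(z) = C1 - 3*exp(5*z/3)/5 - 16*exp(-z/2)


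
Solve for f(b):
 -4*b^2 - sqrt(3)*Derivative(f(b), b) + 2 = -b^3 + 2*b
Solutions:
 f(b) = C1 + sqrt(3)*b^4/12 - 4*sqrt(3)*b^3/9 - sqrt(3)*b^2/3 + 2*sqrt(3)*b/3


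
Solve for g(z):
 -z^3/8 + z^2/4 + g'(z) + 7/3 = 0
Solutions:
 g(z) = C1 + z^4/32 - z^3/12 - 7*z/3


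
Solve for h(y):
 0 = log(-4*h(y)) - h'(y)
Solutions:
 -Integral(1/(log(-_y) + 2*log(2)), (_y, h(y))) = C1 - y


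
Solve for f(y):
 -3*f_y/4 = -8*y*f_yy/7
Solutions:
 f(y) = C1 + C2*y^(53/32)


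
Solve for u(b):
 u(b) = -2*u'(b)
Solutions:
 u(b) = C1*exp(-b/2)


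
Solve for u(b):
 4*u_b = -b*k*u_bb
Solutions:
 u(b) = C1 + b^(((re(k) - 4)*re(k) + im(k)^2)/(re(k)^2 + im(k)^2))*(C2*sin(4*log(b)*Abs(im(k))/(re(k)^2 + im(k)^2)) + C3*cos(4*log(b)*im(k)/(re(k)^2 + im(k)^2)))


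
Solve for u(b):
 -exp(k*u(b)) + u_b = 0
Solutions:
 u(b) = Piecewise((log(-1/(C1*k + b*k))/k, Ne(k, 0)), (nan, True))
 u(b) = Piecewise((C1 + b, Eq(k, 0)), (nan, True))


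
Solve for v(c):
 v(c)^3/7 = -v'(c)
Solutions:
 v(c) = -sqrt(14)*sqrt(-1/(C1 - c))/2
 v(c) = sqrt(14)*sqrt(-1/(C1 - c))/2


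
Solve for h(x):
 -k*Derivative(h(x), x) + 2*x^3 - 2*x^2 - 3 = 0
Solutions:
 h(x) = C1 + x^4/(2*k) - 2*x^3/(3*k) - 3*x/k


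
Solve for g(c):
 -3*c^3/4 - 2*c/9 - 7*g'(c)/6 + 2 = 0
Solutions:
 g(c) = C1 - 9*c^4/56 - 2*c^2/21 + 12*c/7


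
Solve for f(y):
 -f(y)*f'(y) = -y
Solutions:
 f(y) = -sqrt(C1 + y^2)
 f(y) = sqrt(C1 + y^2)


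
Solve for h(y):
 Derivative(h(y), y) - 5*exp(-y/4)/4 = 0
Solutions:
 h(y) = C1 - 5*exp(-y/4)


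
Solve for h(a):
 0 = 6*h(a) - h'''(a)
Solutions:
 h(a) = C3*exp(6^(1/3)*a) + (C1*sin(2^(1/3)*3^(5/6)*a/2) + C2*cos(2^(1/3)*3^(5/6)*a/2))*exp(-6^(1/3)*a/2)


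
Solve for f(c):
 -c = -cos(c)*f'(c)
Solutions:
 f(c) = C1 + Integral(c/cos(c), c)


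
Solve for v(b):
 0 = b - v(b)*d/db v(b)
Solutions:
 v(b) = -sqrt(C1 + b^2)
 v(b) = sqrt(C1 + b^2)


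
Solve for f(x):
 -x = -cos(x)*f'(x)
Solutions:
 f(x) = C1 + Integral(x/cos(x), x)


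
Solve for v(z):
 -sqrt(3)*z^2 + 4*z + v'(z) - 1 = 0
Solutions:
 v(z) = C1 + sqrt(3)*z^3/3 - 2*z^2 + z


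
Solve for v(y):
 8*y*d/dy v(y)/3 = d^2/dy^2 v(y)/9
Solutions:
 v(y) = C1 + C2*erfi(2*sqrt(3)*y)


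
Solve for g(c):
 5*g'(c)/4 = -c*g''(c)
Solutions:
 g(c) = C1 + C2/c^(1/4)


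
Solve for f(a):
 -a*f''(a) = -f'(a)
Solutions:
 f(a) = C1 + C2*a^2


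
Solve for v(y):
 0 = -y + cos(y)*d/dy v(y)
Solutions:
 v(y) = C1 + Integral(y/cos(y), y)


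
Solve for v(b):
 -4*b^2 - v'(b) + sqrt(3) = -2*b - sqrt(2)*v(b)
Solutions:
 v(b) = C1*exp(sqrt(2)*b) + 2*sqrt(2)*b^2 - sqrt(2)*b + 4*b - sqrt(6)/2 - 1 + 2*sqrt(2)


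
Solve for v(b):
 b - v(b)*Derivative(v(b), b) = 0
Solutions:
 v(b) = -sqrt(C1 + b^2)
 v(b) = sqrt(C1 + b^2)


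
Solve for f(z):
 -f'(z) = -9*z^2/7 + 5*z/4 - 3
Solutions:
 f(z) = C1 + 3*z^3/7 - 5*z^2/8 + 3*z


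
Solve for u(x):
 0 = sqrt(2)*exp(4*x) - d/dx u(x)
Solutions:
 u(x) = C1 + sqrt(2)*exp(4*x)/4


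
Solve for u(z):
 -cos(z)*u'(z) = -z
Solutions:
 u(z) = C1 + Integral(z/cos(z), z)


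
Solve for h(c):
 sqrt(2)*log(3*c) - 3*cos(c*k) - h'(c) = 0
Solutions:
 h(c) = C1 + sqrt(2)*c*(log(c) - 1) + sqrt(2)*c*log(3) - 3*Piecewise((sin(c*k)/k, Ne(k, 0)), (c, True))


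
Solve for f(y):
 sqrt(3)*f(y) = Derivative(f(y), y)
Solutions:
 f(y) = C1*exp(sqrt(3)*y)


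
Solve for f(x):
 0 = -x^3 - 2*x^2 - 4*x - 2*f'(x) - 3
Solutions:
 f(x) = C1 - x^4/8 - x^3/3 - x^2 - 3*x/2


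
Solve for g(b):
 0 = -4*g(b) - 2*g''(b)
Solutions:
 g(b) = C1*sin(sqrt(2)*b) + C2*cos(sqrt(2)*b)


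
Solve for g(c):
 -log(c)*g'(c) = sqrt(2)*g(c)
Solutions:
 g(c) = C1*exp(-sqrt(2)*li(c))


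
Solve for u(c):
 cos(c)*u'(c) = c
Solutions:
 u(c) = C1 + Integral(c/cos(c), c)


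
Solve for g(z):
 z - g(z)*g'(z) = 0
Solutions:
 g(z) = -sqrt(C1 + z^2)
 g(z) = sqrt(C1 + z^2)


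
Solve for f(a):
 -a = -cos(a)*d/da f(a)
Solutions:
 f(a) = C1 + Integral(a/cos(a), a)


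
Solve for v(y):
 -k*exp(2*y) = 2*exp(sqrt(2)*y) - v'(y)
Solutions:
 v(y) = C1 + k*exp(2*y)/2 + sqrt(2)*exp(sqrt(2)*y)


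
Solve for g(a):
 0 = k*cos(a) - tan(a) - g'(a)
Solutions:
 g(a) = C1 + k*sin(a) + log(cos(a))


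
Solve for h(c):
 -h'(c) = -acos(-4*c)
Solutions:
 h(c) = C1 + c*acos(-4*c) + sqrt(1 - 16*c^2)/4


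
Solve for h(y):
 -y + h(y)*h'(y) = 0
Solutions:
 h(y) = -sqrt(C1 + y^2)
 h(y) = sqrt(C1 + y^2)


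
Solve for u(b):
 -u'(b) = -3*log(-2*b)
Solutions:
 u(b) = C1 + 3*b*log(-b) + 3*b*(-1 + log(2))


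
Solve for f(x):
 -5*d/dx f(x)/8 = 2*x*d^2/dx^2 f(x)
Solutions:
 f(x) = C1 + C2*x^(11/16)


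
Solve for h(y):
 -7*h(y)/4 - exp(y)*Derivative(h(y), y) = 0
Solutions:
 h(y) = C1*exp(7*exp(-y)/4)


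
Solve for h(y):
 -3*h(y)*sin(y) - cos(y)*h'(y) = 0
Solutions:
 h(y) = C1*cos(y)^3


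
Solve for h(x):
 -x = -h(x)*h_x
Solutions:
 h(x) = -sqrt(C1 + x^2)
 h(x) = sqrt(C1 + x^2)


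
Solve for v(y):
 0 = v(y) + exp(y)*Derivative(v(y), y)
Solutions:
 v(y) = C1*exp(exp(-y))


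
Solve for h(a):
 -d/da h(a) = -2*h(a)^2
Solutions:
 h(a) = -1/(C1 + 2*a)


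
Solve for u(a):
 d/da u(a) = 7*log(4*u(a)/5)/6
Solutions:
 -6*Integral(1/(log(_y) - log(5) + 2*log(2)), (_y, u(a)))/7 = C1 - a


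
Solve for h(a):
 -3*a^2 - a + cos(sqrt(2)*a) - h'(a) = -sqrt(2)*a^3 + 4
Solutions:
 h(a) = C1 + sqrt(2)*a^4/4 - a^3 - a^2/2 - 4*a + sqrt(2)*sin(sqrt(2)*a)/2


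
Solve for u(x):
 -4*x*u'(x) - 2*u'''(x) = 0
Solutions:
 u(x) = C1 + Integral(C2*airyai(-2^(1/3)*x) + C3*airybi(-2^(1/3)*x), x)


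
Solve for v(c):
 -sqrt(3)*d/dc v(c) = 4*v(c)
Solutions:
 v(c) = C1*exp(-4*sqrt(3)*c/3)


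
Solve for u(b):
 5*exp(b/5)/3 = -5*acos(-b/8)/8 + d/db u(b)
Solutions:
 u(b) = C1 + 5*b*acos(-b/8)/8 + 5*sqrt(64 - b^2)/8 + 25*exp(b/5)/3


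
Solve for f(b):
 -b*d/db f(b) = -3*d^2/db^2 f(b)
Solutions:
 f(b) = C1 + C2*erfi(sqrt(6)*b/6)


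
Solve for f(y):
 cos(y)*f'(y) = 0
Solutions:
 f(y) = C1


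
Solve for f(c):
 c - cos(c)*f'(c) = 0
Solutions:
 f(c) = C1 + Integral(c/cos(c), c)


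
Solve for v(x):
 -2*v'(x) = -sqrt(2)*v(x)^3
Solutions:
 v(x) = -sqrt(-1/(C1 + sqrt(2)*x))
 v(x) = sqrt(-1/(C1 + sqrt(2)*x))


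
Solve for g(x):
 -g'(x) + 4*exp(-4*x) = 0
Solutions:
 g(x) = C1 - exp(-4*x)


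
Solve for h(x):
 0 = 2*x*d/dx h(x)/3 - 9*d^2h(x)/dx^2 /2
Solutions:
 h(x) = C1 + C2*erfi(sqrt(6)*x/9)


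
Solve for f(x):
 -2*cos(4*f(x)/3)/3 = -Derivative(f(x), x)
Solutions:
 -2*x/3 - 3*log(sin(4*f(x)/3) - 1)/8 + 3*log(sin(4*f(x)/3) + 1)/8 = C1


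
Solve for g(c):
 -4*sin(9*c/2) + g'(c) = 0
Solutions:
 g(c) = C1 - 8*cos(9*c/2)/9


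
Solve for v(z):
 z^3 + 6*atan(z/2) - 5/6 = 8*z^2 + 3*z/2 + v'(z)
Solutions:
 v(z) = C1 + z^4/4 - 8*z^3/3 - 3*z^2/4 + 6*z*atan(z/2) - 5*z/6 - 6*log(z^2 + 4)


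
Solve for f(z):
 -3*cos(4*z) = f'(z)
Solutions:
 f(z) = C1 - 3*sin(4*z)/4


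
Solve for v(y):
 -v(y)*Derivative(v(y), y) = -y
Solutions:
 v(y) = -sqrt(C1 + y^2)
 v(y) = sqrt(C1 + y^2)


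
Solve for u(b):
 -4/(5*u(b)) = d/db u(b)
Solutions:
 u(b) = -sqrt(C1 - 40*b)/5
 u(b) = sqrt(C1 - 40*b)/5


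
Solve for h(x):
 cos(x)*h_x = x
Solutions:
 h(x) = C1 + Integral(x/cos(x), x)


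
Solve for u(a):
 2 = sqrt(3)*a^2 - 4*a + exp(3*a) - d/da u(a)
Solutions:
 u(a) = C1 + sqrt(3)*a^3/3 - 2*a^2 - 2*a + exp(3*a)/3


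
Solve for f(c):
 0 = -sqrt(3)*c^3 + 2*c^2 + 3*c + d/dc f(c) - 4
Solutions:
 f(c) = C1 + sqrt(3)*c^4/4 - 2*c^3/3 - 3*c^2/2 + 4*c


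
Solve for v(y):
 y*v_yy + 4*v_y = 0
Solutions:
 v(y) = C1 + C2/y^3


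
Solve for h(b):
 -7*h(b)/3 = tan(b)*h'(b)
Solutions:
 h(b) = C1/sin(b)^(7/3)


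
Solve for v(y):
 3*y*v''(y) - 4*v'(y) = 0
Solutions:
 v(y) = C1 + C2*y^(7/3)


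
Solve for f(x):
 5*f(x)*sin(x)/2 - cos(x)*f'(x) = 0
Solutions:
 f(x) = C1/cos(x)^(5/2)


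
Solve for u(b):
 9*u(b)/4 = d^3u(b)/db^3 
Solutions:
 u(b) = C3*exp(2^(1/3)*3^(2/3)*b/2) + (C1*sin(3*2^(1/3)*3^(1/6)*b/4) + C2*cos(3*2^(1/3)*3^(1/6)*b/4))*exp(-2^(1/3)*3^(2/3)*b/4)


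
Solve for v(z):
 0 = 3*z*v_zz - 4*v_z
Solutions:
 v(z) = C1 + C2*z^(7/3)


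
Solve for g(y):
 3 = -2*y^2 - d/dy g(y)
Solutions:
 g(y) = C1 - 2*y^3/3 - 3*y


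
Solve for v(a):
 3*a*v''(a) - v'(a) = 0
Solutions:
 v(a) = C1 + C2*a^(4/3)


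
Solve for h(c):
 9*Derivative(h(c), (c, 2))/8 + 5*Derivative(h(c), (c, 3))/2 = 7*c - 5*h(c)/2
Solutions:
 h(c) = C1*exp(c*(-6 + 9/(40*sqrt(10135) + 4027)^(1/3) + (40*sqrt(10135) + 4027)^(1/3))/40)*sin(sqrt(3)*c*(-(40*sqrt(10135) + 4027)^(1/3) + 9/(40*sqrt(10135) + 4027)^(1/3))/40) + C2*exp(c*(-6 + 9/(40*sqrt(10135) + 4027)^(1/3) + (40*sqrt(10135) + 4027)^(1/3))/40)*cos(sqrt(3)*c*(-(40*sqrt(10135) + 4027)^(1/3) + 9/(40*sqrt(10135) + 4027)^(1/3))/40) + C3*exp(-c*(9/(40*sqrt(10135) + 4027)^(1/3) + 3 + (40*sqrt(10135) + 4027)^(1/3))/20) + 14*c/5


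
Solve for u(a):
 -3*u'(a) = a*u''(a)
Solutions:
 u(a) = C1 + C2/a^2


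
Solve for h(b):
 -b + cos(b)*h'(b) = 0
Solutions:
 h(b) = C1 + Integral(b/cos(b), b)


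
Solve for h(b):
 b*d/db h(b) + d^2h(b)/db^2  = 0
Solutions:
 h(b) = C1 + C2*erf(sqrt(2)*b/2)


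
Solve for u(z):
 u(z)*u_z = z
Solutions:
 u(z) = -sqrt(C1 + z^2)
 u(z) = sqrt(C1 + z^2)


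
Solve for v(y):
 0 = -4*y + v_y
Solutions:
 v(y) = C1 + 2*y^2


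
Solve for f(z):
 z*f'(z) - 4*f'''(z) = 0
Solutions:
 f(z) = C1 + Integral(C2*airyai(2^(1/3)*z/2) + C3*airybi(2^(1/3)*z/2), z)


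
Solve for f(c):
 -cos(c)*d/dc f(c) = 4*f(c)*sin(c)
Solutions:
 f(c) = C1*cos(c)^4


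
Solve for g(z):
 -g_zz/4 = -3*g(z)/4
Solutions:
 g(z) = C1*exp(-sqrt(3)*z) + C2*exp(sqrt(3)*z)


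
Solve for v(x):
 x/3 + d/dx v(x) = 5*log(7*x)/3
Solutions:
 v(x) = C1 - x^2/6 + 5*x*log(x)/3 - 5*x/3 + 5*x*log(7)/3


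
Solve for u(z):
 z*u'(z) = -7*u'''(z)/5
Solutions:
 u(z) = C1 + Integral(C2*airyai(-5^(1/3)*7^(2/3)*z/7) + C3*airybi(-5^(1/3)*7^(2/3)*z/7), z)


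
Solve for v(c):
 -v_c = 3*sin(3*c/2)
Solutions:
 v(c) = C1 + 2*cos(3*c/2)


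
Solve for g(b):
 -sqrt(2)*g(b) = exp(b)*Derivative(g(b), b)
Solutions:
 g(b) = C1*exp(sqrt(2)*exp(-b))


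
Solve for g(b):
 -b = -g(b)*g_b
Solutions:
 g(b) = -sqrt(C1 + b^2)
 g(b) = sqrt(C1 + b^2)


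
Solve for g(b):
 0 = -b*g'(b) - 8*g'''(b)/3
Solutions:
 g(b) = C1 + Integral(C2*airyai(-3^(1/3)*b/2) + C3*airybi(-3^(1/3)*b/2), b)


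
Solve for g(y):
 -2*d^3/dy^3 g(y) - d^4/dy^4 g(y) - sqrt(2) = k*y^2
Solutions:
 g(y) = C1 + C2*y + C3*y^2 + C4*exp(-2*y) - k*y^5/120 + k*y^4/48 + y^3*(-k - 2*sqrt(2))/24


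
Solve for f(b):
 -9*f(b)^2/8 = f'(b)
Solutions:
 f(b) = 8/(C1 + 9*b)


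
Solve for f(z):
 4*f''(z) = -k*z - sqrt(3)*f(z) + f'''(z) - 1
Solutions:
 f(z) = C1*exp(z*(-2^(2/3)*(27*sqrt(3) + sqrt(-16384 + (27*sqrt(3) + 128)^2) + 128)^(1/3) - 32*2^(1/3)/(27*sqrt(3) + sqrt(-16384 + (27*sqrt(3) + 128)^2) + 128)^(1/3) + 16)/12)*sin(2^(1/3)*sqrt(3)*z*(-2^(1/3)*(27*sqrt(3) + sqrt(-16384 + 729*(-128/27 - sqrt(3))^2) + 128)^(1/3) + 32/(27*sqrt(3) + sqrt(-16384 + 729*(-128/27 - sqrt(3))^2) + 128)^(1/3))/12) + C2*exp(z*(-2^(2/3)*(27*sqrt(3) + sqrt(-16384 + (27*sqrt(3) + 128)^2) + 128)^(1/3) - 32*2^(1/3)/(27*sqrt(3) + sqrt(-16384 + (27*sqrt(3) + 128)^2) + 128)^(1/3) + 16)/12)*cos(2^(1/3)*sqrt(3)*z*(-2^(1/3)*(27*sqrt(3) + sqrt(-16384 + 729*(-128/27 - sqrt(3))^2) + 128)^(1/3) + 32/(27*sqrt(3) + sqrt(-16384 + 729*(-128/27 - sqrt(3))^2) + 128)^(1/3))/12) + C3*exp(z*(32*2^(1/3)/(27*sqrt(3) + sqrt(-16384 + (27*sqrt(3) + 128)^2) + 128)^(1/3) + 8 + 2^(2/3)*(27*sqrt(3) + sqrt(-16384 + (27*sqrt(3) + 128)^2) + 128)^(1/3))/6) - sqrt(3)*k*z/3 - sqrt(3)/3


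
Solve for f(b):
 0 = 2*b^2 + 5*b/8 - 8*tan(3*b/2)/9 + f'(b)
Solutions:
 f(b) = C1 - 2*b^3/3 - 5*b^2/16 - 16*log(cos(3*b/2))/27


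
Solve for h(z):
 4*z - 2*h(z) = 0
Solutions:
 h(z) = 2*z


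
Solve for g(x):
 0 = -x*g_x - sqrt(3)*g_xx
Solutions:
 g(x) = C1 + C2*erf(sqrt(2)*3^(3/4)*x/6)


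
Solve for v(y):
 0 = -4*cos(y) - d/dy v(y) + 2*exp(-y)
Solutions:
 v(y) = C1 - 4*sin(y) - 2*exp(-y)


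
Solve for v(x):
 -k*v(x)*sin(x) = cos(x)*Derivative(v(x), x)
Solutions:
 v(x) = C1*exp(k*log(cos(x)))


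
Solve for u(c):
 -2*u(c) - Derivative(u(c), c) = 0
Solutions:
 u(c) = C1*exp(-2*c)


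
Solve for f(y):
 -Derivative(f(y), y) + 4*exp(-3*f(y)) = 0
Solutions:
 f(y) = log(C1 + 12*y)/3
 f(y) = log((-3^(1/3) - 3^(5/6)*I)*(C1 + 4*y)^(1/3)/2)
 f(y) = log((-3^(1/3) + 3^(5/6)*I)*(C1 + 4*y)^(1/3)/2)


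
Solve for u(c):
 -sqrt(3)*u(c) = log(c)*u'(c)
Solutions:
 u(c) = C1*exp(-sqrt(3)*li(c))


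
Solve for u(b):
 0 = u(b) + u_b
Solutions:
 u(b) = C1*exp(-b)


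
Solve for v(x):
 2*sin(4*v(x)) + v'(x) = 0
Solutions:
 v(x) = -acos((-C1 - exp(16*x))/(C1 - exp(16*x)))/4 + pi/2
 v(x) = acos((-C1 - exp(16*x))/(C1 - exp(16*x)))/4


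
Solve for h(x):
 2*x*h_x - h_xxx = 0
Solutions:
 h(x) = C1 + Integral(C2*airyai(2^(1/3)*x) + C3*airybi(2^(1/3)*x), x)


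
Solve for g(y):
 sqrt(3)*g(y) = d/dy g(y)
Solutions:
 g(y) = C1*exp(sqrt(3)*y)


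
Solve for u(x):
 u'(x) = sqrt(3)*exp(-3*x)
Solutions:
 u(x) = C1 - sqrt(3)*exp(-3*x)/3


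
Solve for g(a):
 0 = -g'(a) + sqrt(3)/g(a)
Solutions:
 g(a) = -sqrt(C1 + 2*sqrt(3)*a)
 g(a) = sqrt(C1 + 2*sqrt(3)*a)


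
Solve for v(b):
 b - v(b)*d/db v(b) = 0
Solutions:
 v(b) = -sqrt(C1 + b^2)
 v(b) = sqrt(C1 + b^2)


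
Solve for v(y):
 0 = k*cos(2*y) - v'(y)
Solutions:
 v(y) = C1 + k*sin(2*y)/2


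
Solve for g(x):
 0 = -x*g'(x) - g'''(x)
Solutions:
 g(x) = C1 + Integral(C2*airyai(-x) + C3*airybi(-x), x)


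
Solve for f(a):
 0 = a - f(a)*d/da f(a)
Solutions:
 f(a) = -sqrt(C1 + a^2)
 f(a) = sqrt(C1 + a^2)


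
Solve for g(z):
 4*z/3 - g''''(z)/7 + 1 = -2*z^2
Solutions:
 g(z) = C1 + C2*z + C3*z^2 + C4*z^3 + 7*z^6/180 + 7*z^5/90 + 7*z^4/24


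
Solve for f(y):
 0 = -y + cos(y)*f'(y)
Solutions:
 f(y) = C1 + Integral(y/cos(y), y)


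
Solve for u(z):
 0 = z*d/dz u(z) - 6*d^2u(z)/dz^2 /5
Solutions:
 u(z) = C1 + C2*erfi(sqrt(15)*z/6)


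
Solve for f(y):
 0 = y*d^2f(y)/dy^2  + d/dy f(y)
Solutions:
 f(y) = C1 + C2*log(y)


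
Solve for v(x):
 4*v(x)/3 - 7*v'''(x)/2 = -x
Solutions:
 v(x) = C3*exp(2*21^(2/3)*x/21) - 3*x/4 + (C1*sin(3^(1/6)*7^(2/3)*x/7) + C2*cos(3^(1/6)*7^(2/3)*x/7))*exp(-21^(2/3)*x/21)


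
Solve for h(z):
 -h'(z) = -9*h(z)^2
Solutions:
 h(z) = -1/(C1 + 9*z)


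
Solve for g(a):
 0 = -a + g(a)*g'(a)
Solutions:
 g(a) = -sqrt(C1 + a^2)
 g(a) = sqrt(C1 + a^2)


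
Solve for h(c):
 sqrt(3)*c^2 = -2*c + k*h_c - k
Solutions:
 h(c) = C1 + sqrt(3)*c^3/(3*k) + c^2/k + c


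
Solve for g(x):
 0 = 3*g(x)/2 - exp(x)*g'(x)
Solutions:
 g(x) = C1*exp(-3*exp(-x)/2)


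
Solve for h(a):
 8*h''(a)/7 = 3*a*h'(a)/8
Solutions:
 h(a) = C1 + C2*erfi(sqrt(42)*a/16)


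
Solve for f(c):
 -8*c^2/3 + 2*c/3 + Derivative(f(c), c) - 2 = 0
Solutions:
 f(c) = C1 + 8*c^3/9 - c^2/3 + 2*c


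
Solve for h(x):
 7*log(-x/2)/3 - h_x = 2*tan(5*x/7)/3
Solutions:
 h(x) = C1 + 7*x*log(-x)/3 - 7*x/3 - 7*x*log(2)/3 + 14*log(cos(5*x/7))/15


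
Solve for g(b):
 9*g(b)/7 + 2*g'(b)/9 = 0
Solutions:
 g(b) = C1*exp(-81*b/14)


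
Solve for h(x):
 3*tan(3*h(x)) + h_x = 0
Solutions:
 h(x) = -asin(C1*exp(-9*x))/3 + pi/3
 h(x) = asin(C1*exp(-9*x))/3


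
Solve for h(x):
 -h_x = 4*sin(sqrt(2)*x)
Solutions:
 h(x) = C1 + 2*sqrt(2)*cos(sqrt(2)*x)


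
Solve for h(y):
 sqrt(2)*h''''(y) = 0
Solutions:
 h(y) = C1 + C2*y + C3*y^2 + C4*y^3


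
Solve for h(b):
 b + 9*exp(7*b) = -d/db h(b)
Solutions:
 h(b) = C1 - b^2/2 - 9*exp(7*b)/7


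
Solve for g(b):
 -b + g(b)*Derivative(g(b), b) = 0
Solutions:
 g(b) = -sqrt(C1 + b^2)
 g(b) = sqrt(C1 + b^2)


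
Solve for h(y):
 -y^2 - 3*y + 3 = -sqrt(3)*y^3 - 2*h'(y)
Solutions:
 h(y) = C1 - sqrt(3)*y^4/8 + y^3/6 + 3*y^2/4 - 3*y/2


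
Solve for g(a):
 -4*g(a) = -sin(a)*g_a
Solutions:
 g(a) = C1*(cos(a)^2 - 2*cos(a) + 1)/(cos(a)^2 + 2*cos(a) + 1)


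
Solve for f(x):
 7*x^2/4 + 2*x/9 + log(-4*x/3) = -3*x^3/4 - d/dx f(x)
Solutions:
 f(x) = C1 - 3*x^4/16 - 7*x^3/12 - x^2/9 - x*log(-x) + x*(-2*log(2) + 1 + log(3))


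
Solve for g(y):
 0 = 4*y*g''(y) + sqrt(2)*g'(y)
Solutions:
 g(y) = C1 + C2*y^(1 - sqrt(2)/4)


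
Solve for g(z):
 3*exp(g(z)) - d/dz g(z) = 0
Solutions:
 g(z) = log(-1/(C1 + 3*z))


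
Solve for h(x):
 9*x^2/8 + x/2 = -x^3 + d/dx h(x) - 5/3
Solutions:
 h(x) = C1 + x^4/4 + 3*x^3/8 + x^2/4 + 5*x/3


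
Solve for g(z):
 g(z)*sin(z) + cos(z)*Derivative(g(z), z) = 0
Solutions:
 g(z) = C1*cos(z)


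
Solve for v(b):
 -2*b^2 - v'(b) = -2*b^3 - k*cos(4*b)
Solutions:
 v(b) = C1 + b^4/2 - 2*b^3/3 + k*sin(4*b)/4


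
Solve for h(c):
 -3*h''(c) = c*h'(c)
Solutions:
 h(c) = C1 + C2*erf(sqrt(6)*c/6)


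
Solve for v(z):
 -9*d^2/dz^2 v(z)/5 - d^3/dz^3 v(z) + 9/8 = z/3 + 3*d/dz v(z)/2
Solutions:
 v(z) = C1 - z^2/9 + 61*z/60 + (C2*sin(sqrt(69)*z/10) + C3*cos(sqrt(69)*z/10))*exp(-9*z/10)


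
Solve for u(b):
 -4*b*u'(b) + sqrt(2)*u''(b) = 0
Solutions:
 u(b) = C1 + C2*erfi(2^(1/4)*b)


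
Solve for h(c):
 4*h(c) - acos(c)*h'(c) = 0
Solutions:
 h(c) = C1*exp(4*Integral(1/acos(c), c))


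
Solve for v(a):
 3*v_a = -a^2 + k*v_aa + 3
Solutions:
 v(a) = C1 + C2*exp(3*a/k) - a^3/9 - a^2*k/9 - 2*a*k^2/27 + a


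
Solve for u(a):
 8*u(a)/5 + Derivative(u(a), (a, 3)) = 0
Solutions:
 u(a) = C3*exp(-2*5^(2/3)*a/5) + (C1*sin(sqrt(3)*5^(2/3)*a/5) + C2*cos(sqrt(3)*5^(2/3)*a/5))*exp(5^(2/3)*a/5)


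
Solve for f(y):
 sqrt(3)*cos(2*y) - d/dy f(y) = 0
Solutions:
 f(y) = C1 + sqrt(3)*sin(2*y)/2


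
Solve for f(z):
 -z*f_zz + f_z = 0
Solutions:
 f(z) = C1 + C2*z^2


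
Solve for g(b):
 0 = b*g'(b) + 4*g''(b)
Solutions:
 g(b) = C1 + C2*erf(sqrt(2)*b/4)


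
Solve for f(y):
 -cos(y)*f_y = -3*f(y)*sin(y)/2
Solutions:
 f(y) = C1/cos(y)^(3/2)


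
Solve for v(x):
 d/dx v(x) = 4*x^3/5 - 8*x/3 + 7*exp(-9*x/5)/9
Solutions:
 v(x) = C1 + x^4/5 - 4*x^2/3 - 35*exp(-9*x/5)/81


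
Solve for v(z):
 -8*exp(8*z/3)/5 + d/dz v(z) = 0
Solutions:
 v(z) = C1 + 3*exp(8*z/3)/5


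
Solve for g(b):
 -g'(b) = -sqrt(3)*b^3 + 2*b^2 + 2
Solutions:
 g(b) = C1 + sqrt(3)*b^4/4 - 2*b^3/3 - 2*b


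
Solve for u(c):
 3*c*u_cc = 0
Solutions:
 u(c) = C1 + C2*c


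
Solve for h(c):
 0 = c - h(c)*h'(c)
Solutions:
 h(c) = -sqrt(C1 + c^2)
 h(c) = sqrt(C1 + c^2)


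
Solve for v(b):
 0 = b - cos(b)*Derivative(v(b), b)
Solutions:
 v(b) = C1 + Integral(b/cos(b), b)


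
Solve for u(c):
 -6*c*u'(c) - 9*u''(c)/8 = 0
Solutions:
 u(c) = C1 + C2*erf(2*sqrt(6)*c/3)


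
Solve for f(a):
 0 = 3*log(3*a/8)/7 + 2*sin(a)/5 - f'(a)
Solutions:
 f(a) = C1 + 3*a*log(a)/7 - 9*a*log(2)/7 - 3*a/7 + 3*a*log(3)/7 - 2*cos(a)/5


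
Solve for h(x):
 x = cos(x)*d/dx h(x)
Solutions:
 h(x) = C1 + Integral(x/cos(x), x)


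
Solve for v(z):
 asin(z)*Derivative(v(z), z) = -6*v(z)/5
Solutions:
 v(z) = C1*exp(-6*Integral(1/asin(z), z)/5)


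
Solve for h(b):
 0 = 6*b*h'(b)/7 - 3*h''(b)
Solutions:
 h(b) = C1 + C2*erfi(sqrt(7)*b/7)


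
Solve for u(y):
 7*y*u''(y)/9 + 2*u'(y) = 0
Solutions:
 u(y) = C1 + C2/y^(11/7)


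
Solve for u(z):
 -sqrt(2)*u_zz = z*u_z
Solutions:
 u(z) = C1 + C2*erf(2^(1/4)*z/2)


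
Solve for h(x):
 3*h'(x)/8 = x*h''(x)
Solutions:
 h(x) = C1 + C2*x^(11/8)


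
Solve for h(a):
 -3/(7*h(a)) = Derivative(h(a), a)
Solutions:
 h(a) = -sqrt(C1 - 42*a)/7
 h(a) = sqrt(C1 - 42*a)/7


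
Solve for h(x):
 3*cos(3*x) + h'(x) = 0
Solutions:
 h(x) = C1 - sin(3*x)


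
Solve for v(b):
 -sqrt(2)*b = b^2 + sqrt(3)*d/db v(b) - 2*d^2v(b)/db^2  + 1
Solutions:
 v(b) = C1 + C2*exp(sqrt(3)*b/2) - sqrt(3)*b^3/9 - 2*b^2/3 - sqrt(6)*b^2/6 - 11*sqrt(3)*b/9 - 2*sqrt(2)*b/3


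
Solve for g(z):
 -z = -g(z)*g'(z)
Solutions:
 g(z) = -sqrt(C1 + z^2)
 g(z) = sqrt(C1 + z^2)


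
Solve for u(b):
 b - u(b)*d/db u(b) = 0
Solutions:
 u(b) = -sqrt(C1 + b^2)
 u(b) = sqrt(C1 + b^2)


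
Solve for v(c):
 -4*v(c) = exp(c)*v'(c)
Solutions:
 v(c) = C1*exp(4*exp(-c))


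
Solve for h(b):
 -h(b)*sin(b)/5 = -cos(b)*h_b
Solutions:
 h(b) = C1/cos(b)^(1/5)


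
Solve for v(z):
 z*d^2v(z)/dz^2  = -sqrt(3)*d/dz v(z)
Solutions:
 v(z) = C1 + C2*z^(1 - sqrt(3))


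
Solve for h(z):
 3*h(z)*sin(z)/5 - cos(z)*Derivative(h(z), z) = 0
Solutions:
 h(z) = C1/cos(z)^(3/5)


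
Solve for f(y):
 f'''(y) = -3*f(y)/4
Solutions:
 f(y) = C3*exp(-6^(1/3)*y/2) + (C1*sin(2^(1/3)*3^(5/6)*y/4) + C2*cos(2^(1/3)*3^(5/6)*y/4))*exp(6^(1/3)*y/4)


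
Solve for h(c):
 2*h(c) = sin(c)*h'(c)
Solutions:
 h(c) = C1*(cos(c) - 1)/(cos(c) + 1)


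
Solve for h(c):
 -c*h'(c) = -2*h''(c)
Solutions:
 h(c) = C1 + C2*erfi(c/2)


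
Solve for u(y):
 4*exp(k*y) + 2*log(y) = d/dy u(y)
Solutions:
 u(y) = C1 + 2*y*log(y) - 2*y + Piecewise((4*exp(k*y)/k, Ne(k, 0)), (4*y, True))


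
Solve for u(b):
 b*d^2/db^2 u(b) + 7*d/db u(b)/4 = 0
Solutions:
 u(b) = C1 + C2/b^(3/4)


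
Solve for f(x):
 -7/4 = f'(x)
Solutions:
 f(x) = C1 - 7*x/4


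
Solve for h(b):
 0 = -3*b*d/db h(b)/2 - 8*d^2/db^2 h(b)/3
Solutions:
 h(b) = C1 + C2*erf(3*sqrt(2)*b/8)


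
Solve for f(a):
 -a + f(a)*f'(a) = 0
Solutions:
 f(a) = -sqrt(C1 + a^2)
 f(a) = sqrt(C1 + a^2)


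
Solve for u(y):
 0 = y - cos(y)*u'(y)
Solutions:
 u(y) = C1 + Integral(y/cos(y), y)


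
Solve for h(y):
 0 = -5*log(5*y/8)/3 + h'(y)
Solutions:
 h(y) = C1 + 5*y*log(y)/3 - 5*y*log(2) - 5*y/3 + 5*y*log(5)/3


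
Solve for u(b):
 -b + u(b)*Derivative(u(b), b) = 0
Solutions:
 u(b) = -sqrt(C1 + b^2)
 u(b) = sqrt(C1 + b^2)


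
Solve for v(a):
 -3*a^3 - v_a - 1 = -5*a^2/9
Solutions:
 v(a) = C1 - 3*a^4/4 + 5*a^3/27 - a


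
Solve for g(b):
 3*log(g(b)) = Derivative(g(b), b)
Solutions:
 li(g(b)) = C1 + 3*b


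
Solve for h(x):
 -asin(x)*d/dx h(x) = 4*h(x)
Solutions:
 h(x) = C1*exp(-4*Integral(1/asin(x), x))


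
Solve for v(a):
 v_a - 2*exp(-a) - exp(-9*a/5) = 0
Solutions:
 v(a) = C1 - 2*exp(-a) - 5*exp(-9*a/5)/9


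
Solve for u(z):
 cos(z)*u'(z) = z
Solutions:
 u(z) = C1 + Integral(z/cos(z), z)


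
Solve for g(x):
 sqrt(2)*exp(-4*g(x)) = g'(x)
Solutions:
 g(x) = log(-I*(C1 + 4*sqrt(2)*x)^(1/4))
 g(x) = log(I*(C1 + 4*sqrt(2)*x)^(1/4))
 g(x) = log(-(C1 + 4*sqrt(2)*x)^(1/4))
 g(x) = log(C1 + 4*sqrt(2)*x)/4


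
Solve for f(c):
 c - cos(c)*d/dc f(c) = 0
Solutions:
 f(c) = C1 + Integral(c/cos(c), c)


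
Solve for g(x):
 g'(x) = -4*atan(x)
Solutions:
 g(x) = C1 - 4*x*atan(x) + 2*log(x^2 + 1)


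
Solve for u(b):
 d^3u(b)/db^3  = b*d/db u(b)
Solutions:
 u(b) = C1 + Integral(C2*airyai(b) + C3*airybi(b), b)


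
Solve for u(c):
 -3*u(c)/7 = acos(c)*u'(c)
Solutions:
 u(c) = C1*exp(-3*Integral(1/acos(c), c)/7)


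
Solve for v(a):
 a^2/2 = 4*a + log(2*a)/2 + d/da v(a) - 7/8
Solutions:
 v(a) = C1 + a^3/6 - 2*a^2 - a*log(a)/2 - a*log(2)/2 + 11*a/8


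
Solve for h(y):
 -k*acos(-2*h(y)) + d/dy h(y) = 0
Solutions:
 Integral(1/acos(-2*_y), (_y, h(y))) = C1 + k*y


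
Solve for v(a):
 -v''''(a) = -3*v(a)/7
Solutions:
 v(a) = C1*exp(-3^(1/4)*7^(3/4)*a/7) + C2*exp(3^(1/4)*7^(3/4)*a/7) + C3*sin(3^(1/4)*7^(3/4)*a/7) + C4*cos(3^(1/4)*7^(3/4)*a/7)


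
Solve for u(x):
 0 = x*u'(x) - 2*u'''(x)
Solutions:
 u(x) = C1 + Integral(C2*airyai(2^(2/3)*x/2) + C3*airybi(2^(2/3)*x/2), x)


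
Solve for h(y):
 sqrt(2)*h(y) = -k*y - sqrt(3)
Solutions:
 h(y) = -sqrt(2)*k*y/2 - sqrt(6)/2


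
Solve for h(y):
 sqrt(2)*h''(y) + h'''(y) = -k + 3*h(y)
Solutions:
 h(y) = C1*exp(-y*(4*2^(1/3)/(-4*sqrt(2) + sqrt(-32 + (81 - 4*sqrt(2))^2) + 81)^(1/3) + 4*sqrt(2) + 2^(2/3)*(-4*sqrt(2) + sqrt(-32 + (81 - 4*sqrt(2))^2) + 81)^(1/3))/12)*sin(2^(1/3)*sqrt(3)*y*(-2^(1/3)*(-4*sqrt(2) + sqrt(-32 + 729*(-3 + 4*sqrt(2)/27)^2) + 81)^(1/3) + 4/(-4*sqrt(2) + sqrt(-32 + 729*(-3 + 4*sqrt(2)/27)^2) + 81)^(1/3))/12) + C2*exp(-y*(4*2^(1/3)/(-4*sqrt(2) + sqrt(-32 + (81 - 4*sqrt(2))^2) + 81)^(1/3) + 4*sqrt(2) + 2^(2/3)*(-4*sqrt(2) + sqrt(-32 + (81 - 4*sqrt(2))^2) + 81)^(1/3))/12)*cos(2^(1/3)*sqrt(3)*y*(-2^(1/3)*(-4*sqrt(2) + sqrt(-32 + 729*(-3 + 4*sqrt(2)/27)^2) + 81)^(1/3) + 4/(-4*sqrt(2) + sqrt(-32 + 729*(-3 + 4*sqrt(2)/27)^2) + 81)^(1/3))/12) + C3*exp(y*(-2*sqrt(2) + 4*2^(1/3)/(-4*sqrt(2) + sqrt(-32 + (81 - 4*sqrt(2))^2) + 81)^(1/3) + 2^(2/3)*(-4*sqrt(2) + sqrt(-32 + (81 - 4*sqrt(2))^2) + 81)^(1/3))/6) + k/3


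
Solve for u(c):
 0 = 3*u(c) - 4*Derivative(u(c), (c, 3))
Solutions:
 u(c) = C3*exp(6^(1/3)*c/2) + (C1*sin(2^(1/3)*3^(5/6)*c/4) + C2*cos(2^(1/3)*3^(5/6)*c/4))*exp(-6^(1/3)*c/4)


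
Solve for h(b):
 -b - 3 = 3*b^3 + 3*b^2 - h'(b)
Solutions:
 h(b) = C1 + 3*b^4/4 + b^3 + b^2/2 + 3*b


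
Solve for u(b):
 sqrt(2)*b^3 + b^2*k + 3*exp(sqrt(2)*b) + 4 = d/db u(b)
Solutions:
 u(b) = C1 + sqrt(2)*b^4/4 + b^3*k/3 + 4*b + 3*sqrt(2)*exp(sqrt(2)*b)/2


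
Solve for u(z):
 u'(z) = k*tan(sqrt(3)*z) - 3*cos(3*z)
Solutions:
 u(z) = C1 - sqrt(3)*k*log(cos(sqrt(3)*z))/3 - sin(3*z)


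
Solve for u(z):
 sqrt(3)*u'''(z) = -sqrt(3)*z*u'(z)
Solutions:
 u(z) = C1 + Integral(C2*airyai(-z) + C3*airybi(-z), z)


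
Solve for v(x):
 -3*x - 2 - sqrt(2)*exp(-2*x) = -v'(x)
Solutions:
 v(x) = C1 + 3*x^2/2 + 2*x - sqrt(2)*exp(-2*x)/2


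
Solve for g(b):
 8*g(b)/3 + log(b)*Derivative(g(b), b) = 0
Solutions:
 g(b) = C1*exp(-8*li(b)/3)


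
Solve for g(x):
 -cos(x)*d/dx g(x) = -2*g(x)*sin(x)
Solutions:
 g(x) = C1/cos(x)^2


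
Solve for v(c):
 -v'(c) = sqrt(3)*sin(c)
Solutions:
 v(c) = C1 + sqrt(3)*cos(c)


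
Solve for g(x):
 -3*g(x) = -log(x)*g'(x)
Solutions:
 g(x) = C1*exp(3*li(x))


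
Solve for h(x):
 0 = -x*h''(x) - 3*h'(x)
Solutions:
 h(x) = C1 + C2/x^2


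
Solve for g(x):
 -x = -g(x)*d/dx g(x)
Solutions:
 g(x) = -sqrt(C1 + x^2)
 g(x) = sqrt(C1 + x^2)


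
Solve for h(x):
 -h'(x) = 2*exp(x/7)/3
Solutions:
 h(x) = C1 - 14*exp(x/7)/3


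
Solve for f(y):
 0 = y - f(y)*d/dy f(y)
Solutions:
 f(y) = -sqrt(C1 + y^2)
 f(y) = sqrt(C1 + y^2)


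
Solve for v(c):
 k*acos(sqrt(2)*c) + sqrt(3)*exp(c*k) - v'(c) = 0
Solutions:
 v(c) = C1 + k*(c*acos(sqrt(2)*c) - sqrt(2)*sqrt(1 - 2*c^2)/2) + sqrt(3)*Piecewise((exp(c*k)/k, Ne(k, 0)), (c, True))


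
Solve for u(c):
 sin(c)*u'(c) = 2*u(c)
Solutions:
 u(c) = C1*(cos(c) - 1)/(cos(c) + 1)


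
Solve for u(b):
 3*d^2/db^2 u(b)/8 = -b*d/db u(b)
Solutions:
 u(b) = C1 + C2*erf(2*sqrt(3)*b/3)


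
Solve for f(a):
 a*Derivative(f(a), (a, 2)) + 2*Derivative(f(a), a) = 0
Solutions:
 f(a) = C1 + C2/a


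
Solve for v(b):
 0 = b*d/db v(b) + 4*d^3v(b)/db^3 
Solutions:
 v(b) = C1 + Integral(C2*airyai(-2^(1/3)*b/2) + C3*airybi(-2^(1/3)*b/2), b)


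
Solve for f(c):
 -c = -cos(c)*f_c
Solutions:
 f(c) = C1 + Integral(c/cos(c), c)


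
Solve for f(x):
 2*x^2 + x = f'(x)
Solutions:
 f(x) = C1 + 2*x^3/3 + x^2/2


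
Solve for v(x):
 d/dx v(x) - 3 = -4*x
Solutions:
 v(x) = C1 - 2*x^2 + 3*x


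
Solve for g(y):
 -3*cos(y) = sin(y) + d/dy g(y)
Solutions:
 g(y) = C1 - 3*sin(y) + cos(y)


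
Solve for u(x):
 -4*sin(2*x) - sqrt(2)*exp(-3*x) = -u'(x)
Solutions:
 u(x) = C1 - 2*cos(2*x) - sqrt(2)*exp(-3*x)/3


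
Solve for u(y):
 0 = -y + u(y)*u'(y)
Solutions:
 u(y) = -sqrt(C1 + y^2)
 u(y) = sqrt(C1 + y^2)


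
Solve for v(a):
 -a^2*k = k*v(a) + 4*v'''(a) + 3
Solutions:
 v(a) = C1*exp(2^(1/3)*a*(-k)^(1/3)/2) + C2*exp(2^(1/3)*a*(-k)^(1/3)*(-1 + sqrt(3)*I)/4) + C3*exp(-2^(1/3)*a*(-k)^(1/3)*(1 + sqrt(3)*I)/4) - a^2 - 3/k


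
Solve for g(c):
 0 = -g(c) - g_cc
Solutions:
 g(c) = C1*sin(c) + C2*cos(c)


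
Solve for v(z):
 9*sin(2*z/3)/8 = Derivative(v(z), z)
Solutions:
 v(z) = C1 - 27*cos(2*z/3)/16


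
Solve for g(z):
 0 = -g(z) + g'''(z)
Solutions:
 g(z) = C3*exp(z) + (C1*sin(sqrt(3)*z/2) + C2*cos(sqrt(3)*z/2))*exp(-z/2)


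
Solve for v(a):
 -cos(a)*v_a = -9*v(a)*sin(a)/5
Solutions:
 v(a) = C1/cos(a)^(9/5)


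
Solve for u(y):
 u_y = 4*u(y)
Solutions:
 u(y) = C1*exp(4*y)


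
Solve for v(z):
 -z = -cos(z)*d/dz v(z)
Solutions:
 v(z) = C1 + Integral(z/cos(z), z)


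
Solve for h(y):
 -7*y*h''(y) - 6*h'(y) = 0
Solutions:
 h(y) = C1 + C2*y^(1/7)


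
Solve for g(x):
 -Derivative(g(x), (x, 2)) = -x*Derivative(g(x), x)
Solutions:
 g(x) = C1 + C2*erfi(sqrt(2)*x/2)


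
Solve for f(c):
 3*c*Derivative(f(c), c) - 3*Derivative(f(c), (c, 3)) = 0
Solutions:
 f(c) = C1 + Integral(C2*airyai(c) + C3*airybi(c), c)


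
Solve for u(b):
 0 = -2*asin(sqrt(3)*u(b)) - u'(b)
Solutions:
 Integral(1/asin(sqrt(3)*_y), (_y, u(b))) = C1 - 2*b


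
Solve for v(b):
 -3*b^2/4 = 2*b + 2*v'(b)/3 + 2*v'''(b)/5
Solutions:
 v(b) = C1 + C2*sin(sqrt(15)*b/3) + C3*cos(sqrt(15)*b/3) - 3*b^3/8 - 3*b^2/2 + 27*b/20


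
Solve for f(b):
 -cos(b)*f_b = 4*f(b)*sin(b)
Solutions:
 f(b) = C1*cos(b)^4


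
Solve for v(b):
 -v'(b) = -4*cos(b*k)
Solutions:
 v(b) = C1 + 4*sin(b*k)/k


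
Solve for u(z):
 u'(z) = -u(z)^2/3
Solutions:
 u(z) = 3/(C1 + z)


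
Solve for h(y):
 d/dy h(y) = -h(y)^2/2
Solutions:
 h(y) = 2/(C1 + y)


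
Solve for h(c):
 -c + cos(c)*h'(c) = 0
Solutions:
 h(c) = C1 + Integral(c/cos(c), c)


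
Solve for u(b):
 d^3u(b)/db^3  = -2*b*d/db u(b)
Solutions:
 u(b) = C1 + Integral(C2*airyai(-2^(1/3)*b) + C3*airybi(-2^(1/3)*b), b)


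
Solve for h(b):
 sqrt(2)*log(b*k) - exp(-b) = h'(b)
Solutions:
 h(b) = C1 + sqrt(2)*b*log(b*k) - sqrt(2)*b + exp(-b)


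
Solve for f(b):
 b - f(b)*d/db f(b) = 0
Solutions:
 f(b) = -sqrt(C1 + b^2)
 f(b) = sqrt(C1 + b^2)


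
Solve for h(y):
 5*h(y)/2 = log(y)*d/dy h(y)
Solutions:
 h(y) = C1*exp(5*li(y)/2)


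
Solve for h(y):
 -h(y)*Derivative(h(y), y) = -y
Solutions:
 h(y) = -sqrt(C1 + y^2)
 h(y) = sqrt(C1 + y^2)


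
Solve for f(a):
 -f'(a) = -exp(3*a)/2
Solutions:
 f(a) = C1 + exp(3*a)/6


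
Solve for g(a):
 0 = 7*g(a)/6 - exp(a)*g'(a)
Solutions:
 g(a) = C1*exp(-7*exp(-a)/6)


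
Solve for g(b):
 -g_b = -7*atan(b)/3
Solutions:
 g(b) = C1 + 7*b*atan(b)/3 - 7*log(b^2 + 1)/6


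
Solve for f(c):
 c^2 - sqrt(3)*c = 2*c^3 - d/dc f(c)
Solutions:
 f(c) = C1 + c^4/2 - c^3/3 + sqrt(3)*c^2/2


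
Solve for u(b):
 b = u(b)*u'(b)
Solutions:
 u(b) = -sqrt(C1 + b^2)
 u(b) = sqrt(C1 + b^2)


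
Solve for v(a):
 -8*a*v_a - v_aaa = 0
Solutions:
 v(a) = C1 + Integral(C2*airyai(-2*a) + C3*airybi(-2*a), a)


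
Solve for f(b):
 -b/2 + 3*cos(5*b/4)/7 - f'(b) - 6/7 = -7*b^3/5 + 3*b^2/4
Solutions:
 f(b) = C1 + 7*b^4/20 - b^3/4 - b^2/4 - 6*b/7 + 12*sin(5*b/4)/35


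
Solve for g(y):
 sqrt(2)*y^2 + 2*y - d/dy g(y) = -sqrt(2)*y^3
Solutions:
 g(y) = C1 + sqrt(2)*y^4/4 + sqrt(2)*y^3/3 + y^2


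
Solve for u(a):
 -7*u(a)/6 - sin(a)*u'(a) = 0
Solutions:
 u(a) = C1*(cos(a) + 1)^(7/12)/(cos(a) - 1)^(7/12)
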